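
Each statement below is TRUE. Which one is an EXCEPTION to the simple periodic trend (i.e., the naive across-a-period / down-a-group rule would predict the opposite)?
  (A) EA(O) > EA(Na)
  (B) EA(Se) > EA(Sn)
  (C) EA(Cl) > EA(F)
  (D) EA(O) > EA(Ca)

(C)

The general trend: electron affinity increases across a period and decreases down a group.
(A) O (period 2, group 16) vs Na (period 3, group 1): the stated order agrees with the simple trend.
(B) Se (period 4, group 16) vs Sn (period 5, group 14): the stated order agrees with the simple trend.
(C) Cl (period 3, group 17) vs F (period 2, group 17): the stated order contradicts the simple trend.
(D) O (period 2, group 16) vs Ca (period 4, group 2): the stated order agrees with the simple trend.
The exception is (C): F's small 2p subshell makes the incoming electron feel strong e⁻–e⁻ repulsion, so Cl actually releases more energy on gaining an electron.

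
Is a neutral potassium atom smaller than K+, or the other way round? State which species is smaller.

K+

Forming K+ removes 1 electron from K. Fewer electrons for the same nuclear charge means less shielding and a higher Z_eff on the remaining electrons, and for main-group metals the entire outer shell is lost.
A cation is smaller than its parent atom: K+ < K.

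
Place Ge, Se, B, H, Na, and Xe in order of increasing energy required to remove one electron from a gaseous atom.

Na, Ge, B, Se, Xe, H

Removing the outermost electron gets harder across a period and easier down a group.
Neither a single period nor a single group — weigh both effects.
Ge > Na: period and group pull opposite ways; the across-period shift dominates (762 vs 496 kJ/mol).
B > Ge: period and group pull opposite ways; the down-group shift dominates (801 vs 762 kJ/mol).
Se > B: period and group pull opposite ways; the across-period shift dominates (941 vs 801 kJ/mol).
Xe > Se: the two effects oppose for this pair; the across-period effect wins (1170 vs 941 kJ/mol).
H > Xe: the two effects oppose for this pair; the down-group effect wins (1312 vs 1170 kJ/mol).
For reference (kJ/mol): H 1312, B 801, Na 496, Ge 762, Se 941, Xe 1170.
So from lowest to highest: Na < Ge < B < Se < Xe < H.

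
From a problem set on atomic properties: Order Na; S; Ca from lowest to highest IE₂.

Ca < S < Na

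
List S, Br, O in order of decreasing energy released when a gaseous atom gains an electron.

O is in period 2, group 16; S is in period 3, group 16; Br is in period 4, group 17.
EA tends to increase across a period and decrease down a group, though the pattern is less regular than for IE or radius.
Here both period and group differ, so the two effects have to be weighed against each other.
S > O: this pair runs against the simple trend — see the exception note.
Br > S: period and group pull opposite ways; the across-period shift dominates (325 vs 200 kJ/mol).
Note the exception: S has a higher electron affinity than O, contrary to the simple trend — the compact 2p subshell of O repels the added electron more than S's larger 3p does.
For reference (kJ/mol): O 141, S 200, Br 325.
So from highest to lowest: Br > S > O.

Br > S > O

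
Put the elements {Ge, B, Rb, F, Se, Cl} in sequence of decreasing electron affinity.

Cl > F > Se > Ge > Rb > B

B is in period 2, group 13; F is in period 2, group 17; Cl is in period 3, group 17; Ge is in period 4, group 14; Se is in period 4, group 16; Rb is in period 5, group 1.
Adding an electron releases more energy for atoms nearer the top right (short of the noble gases).
These span different periods and groups, so the two trends combine.
Rb > B: this pair runs against the simple trend — see the exception note.
Ge > Rb: both effects reinforce here, so Ge is clearly the higher of the two.
Se > Ge: both are in period 4; the period trend gives Se the larger value.
F > Se: both effects reinforce here, so F is clearly the higher of the two.
Cl > F: this pair runs against the simple trend — see the exception note.
Note the exception: Rb has a higher electron affinity than B, contrary to the simple trend — B's ns²np¹ configuration gives only a small electron affinity — the sparsely filled np subshell binds an added electron weakly.
Note the exception: Cl has a higher electron affinity than F, contrary to the simple trend — F's small 2p subshell makes the incoming electron feel strong e⁻–e⁻ repulsion, so Cl actually releases more energy on gaining an electron.
Tabulated electron affinity (kJ/mol): B 27, F 328, Cl 349, Ge 119, Se 195, Rb 47.
So from highest to lowest: Cl > F > Se > Ge > Rb > B.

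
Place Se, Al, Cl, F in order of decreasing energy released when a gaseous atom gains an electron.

Cl, F, Se, Al

Adding an electron releases more energy for atoms nearer the top right (short of the noble gases).
Here both period and group differ, so the two effects have to be weighed against each other.
Se > Al: period and group pull opposite ways; the across-period shift dominates (195 vs 42 kJ/mol).
F > Se: both effects reinforce here, so F is clearly the higher of the two.
Cl > F: this pair runs against the simple trend — see the exception note.
Note the exception: Cl has a higher electron affinity than F, contrary to the simple trend — F's small 2p subshell makes the incoming electron feel strong e⁻–e⁻ repulsion, so Cl actually releases more energy on gaining an electron.
Approximate values (kJ/mol): F 328, Al 42, Cl 349, Se 195.
So from highest to lowest: Cl > F > Se > Al.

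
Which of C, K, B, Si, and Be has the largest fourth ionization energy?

B

Consider each +3 ion: C³⁺ still has 1 valence electron; K³⁺ is already 2 electrons into the core; B³⁺ is the bare [He] core; Si³⁺ still has 1 valence electron; Be³⁺ is already 1 electron into the core.
Usually core removal costs more than valence removal, but here the competition is close: a tightly held n=2 valence electron can cost more to remove than an n=3 core electron, so the actual values have to decide it.
Valence configurations: C³⁺ [He]2s¹, Si³⁺ [Ne]3s¹.
The numbers (kJ/mol): C 6223, K 5877, B 25026, Si 4356, Be 21007.
Hence IE_4: Si < K < C < Be < B.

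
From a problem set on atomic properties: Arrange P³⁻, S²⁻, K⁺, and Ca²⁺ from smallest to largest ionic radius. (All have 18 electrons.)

Ca²⁺, K⁺, S²⁻, P³⁻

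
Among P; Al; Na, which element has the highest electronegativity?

Na is in period 3, group 1; Al is in period 3, group 13; P is in period 3, group 15.
Electronegativity increases across a period and decreases down a group, tracking effective nuclear charge and atomic size.
All lie in period 3, so electronegativity increases left to right.
The highest electronegativity among these belongs to P.

P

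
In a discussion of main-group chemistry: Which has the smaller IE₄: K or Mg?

The fourth ionization energy removes an electron from the +3 ion. For each element: K³⁺ is already 2 electrons into the core; Mg³⁺ is already 1 electron into the core.
All of these are removing an electron from a noble-gas core or deeper; the smaller core (lower principal quantum number) is held far more tightly, and within a period the higher nuclear charge binds the same core more tightly.
The numbers (kJ/mol): K 5877, Mg 10543.
Hence IE_4: K < Mg.

K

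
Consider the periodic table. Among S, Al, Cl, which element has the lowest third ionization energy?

Al

IE_3 is the cost of taking one more electron from the +2 cation: S²⁺ still has 4 valence electrons; Al²⁺ still has 1 valence electron; Cl²⁺ still has 5 valence electrons.
All are still removing valence electrons, so compare the +2 ions as you would atoms: IE_3 generally rises across a period (higher Z_eff) and falls down a group (larger shell), subject to the usual subshell exceptions.
Valence configurations: S²⁺ [Ne]3s²3p², Al²⁺ [Ne]3s¹, Cl²⁺ [Ne]3s²3p³.
Approximate IE_3 values (kJ/mol): S 3357, Al 2745, Cl 3822.
Putting it together, IE_3: Al < S < Cl.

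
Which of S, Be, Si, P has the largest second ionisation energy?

Consider each +1 ion: S⁺ still has 5 valence electrons; Be⁺ still has 1 valence electron; Si⁺ still has 3 valence electrons; P⁺ still has 4 valence electrons.
All are still removing valence electrons, so compare the +1 ions as you would atoms: IE_2 generally rises across a period (higher Z_eff) and falls down a group (larger shell), subject to the usual subshell exceptions.
Valence configurations: S⁺ [Ne]3s²3p³, Be⁺ [He]2s¹, Si⁺ [Ne]3s²3p¹, P⁺ [Ne]3s²3p².
Tabulated IE_2 (kJ/mol): S 2252, Be 1757, Si 1577, P 1907.
Putting it together, IE_2: Si < Be < P < S.

S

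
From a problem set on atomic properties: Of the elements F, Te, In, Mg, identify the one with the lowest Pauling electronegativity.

Mg

F is in period 2, group 17; Mg is in period 3, group 2; In is in period 5, group 13; Te is in period 5, group 16.
EN rises left→right (higher Z_eff, smaller atoms) and falls top→bottom (larger, more shielded atoms).
Neither a single period nor a single group — weigh both effects.
In > Mg: period and group pull opposite ways; the across-period shift dominates (1.78 vs 1.31).
Te > In: Te lies to the right of In in period 5, so the across-period effect alone puts Te higher.
F > Te: both effects reinforce here, so F is clearly the higher of the two.
Approximate values (Pauling): F 3.98, Mg 1.31, In 1.78, Te 2.10.
The lowest Pauling electronegativity among these belongs to Mg.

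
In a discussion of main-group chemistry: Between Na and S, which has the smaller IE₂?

S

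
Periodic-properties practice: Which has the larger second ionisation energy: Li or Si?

Li

After 1 electron has been removed, what remains? Li⁺ is the bare [He] core; Si⁺ still has 3 valence electrons.
Core electrons are held far more tightly than valence electrons, so Li tops the IE_2 order.
Tabulated IE_2 (kJ/mol): Li 7298, Si 1577.
So the second ionization energies run Si < Li.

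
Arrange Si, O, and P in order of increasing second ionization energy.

Si < P < O

The second ionization energy removes an electron from the +1 ion. For each element: Si⁺ still has 3 valence electrons; O⁺ still has 5 valence electrons; P⁺ still has 4 valence electrons.
All are still removing valence electrons, so compare the +1 ions as you would atoms: IE_2 generally rises across a period (higher Z_eff) and falls down a group (larger shell), subject to the usual subshell exceptions.
Valence configurations: Si⁺ [Ne]3s²3p¹, O⁺ [He]2s²2p³, P⁺ [Ne]3s²3p².
Approximate IE_2 values (kJ/mol): Si 1577, O 3388, P 1907.
Putting it together, IE_2: Si < P < O.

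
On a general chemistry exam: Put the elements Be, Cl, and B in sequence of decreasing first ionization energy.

Cl > Be > B

Removing the outermost electron gets harder across a period and easier down a group.
Here both period and group differ, so the two effects have to be weighed against each other.
Be > B: this pair runs against the simple trend — see the exception note.
Cl > Be: the two effects oppose for this pair; the across-period effect wins (1251 vs 900 kJ/mol).
Note the exception: Be has a higher first ionization energy than B, contrary to the simple trend — removing B's lone 2p electron is easier than breaking Be's filled 2s².
Tabulated first ionization energy (kJ/mol): Be 900, B 801, Cl 1251.
So from highest to lowest: Cl > Be > B.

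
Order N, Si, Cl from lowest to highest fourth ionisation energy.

IE_4 is the cost of taking one more electron from the +3 cation: N³⁺ still has 2 valence electrons; Si³⁺ still has 1 valence electron; Cl³⁺ still has 4 valence electrons.
All are still removing valence electrons, so compare the +3 ions as you would atoms: IE_4 generally rises across a period (higher Z_eff) and falls down a group (larger shell), subject to the usual subshell exceptions.
Valence configurations: N³⁺ [He]2s², Si³⁺ [Ne]3s¹, Cl³⁺ [Ne]3s²3p².
Tabulated IE_4 (kJ/mol): N 7475, Si 4356, Cl 5159.
So the fourth ionization energies run Si < Cl < N.

Si, Cl, N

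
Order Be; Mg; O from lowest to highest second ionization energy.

IE_2 is the cost of taking one more electron from the +1 cation: Be⁺ still has 1 valence electron; Mg⁺ still has 1 valence electron; O⁺ still has 5 valence electrons.
All are still removing valence electrons, so compare the +1 ions as you would atoms: IE_2 generally rises across a period (higher Z_eff) and falls down a group (larger shell), subject to the usual subshell exceptions.
Valence configurations: Be⁺ [He]2s¹, Mg⁺ [Ne]3s¹, O⁺ [He]2s²2p³.
The numbers (kJ/mol): Be 1757, Mg 1451, O 3388.
Overall IE_2 order: Mg < Be < O.

Mg < Be < O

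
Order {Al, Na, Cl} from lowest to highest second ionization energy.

IE_2 is the cost of taking one more electron from the +1 cation: Al⁺ still has 2 valence electrons; Na⁺ is the bare [Ne] core; Cl⁺ still has 6 valence electrons.
Breaking into a closed-shell core is much more expensive than removing a leftover valence electron — Na has the largest IE_2 here.
Valence configurations: Al⁺ [Ne]3s², Cl⁺ [Ne]3s²3p⁴.
Approximate IE_2 values (kJ/mol): Al 1817, Na 4562, Cl 2298.
Overall IE_2 order: Al < Cl < Na.

Al, Cl, Na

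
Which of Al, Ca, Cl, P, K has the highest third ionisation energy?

The third ionization energy removes an electron from the +2 ion. For each element: Al²⁺ still has 1 valence electron; Ca²⁺ is the bare [Ar] core; Cl²⁺ still has 5 valence electrons; P²⁺ still has 3 valence electrons; K²⁺ is already 1 electron into the core.
Core electrons are held far more tightly than valence electrons, so K and Ca top the IE_3 order.
Valence configurations: Al²⁺ [Ne]3s¹, Cl²⁺ [Ne]3s²3p³, P²⁺ [Ne]3s²3p¹.
Approximate IE_3 values (kJ/mol): Al 2745, Ca 4912, Cl 3822, P 2914, K 4420.
Overall IE_3 order: Al < P < Cl < K < Ca.

Ca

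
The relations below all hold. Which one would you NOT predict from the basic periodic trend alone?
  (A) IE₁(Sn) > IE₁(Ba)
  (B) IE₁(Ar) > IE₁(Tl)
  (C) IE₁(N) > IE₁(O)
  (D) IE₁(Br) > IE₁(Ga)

(C)

The general trend: IE₁ increases across a period and decreases down a group.
(A) Sn (period 5, group 14) vs Ba (period 6, group 2): the stated order agrees with the simple trend.
(B) Ar (period 3, group 18) vs Tl (period 6, group 13): the stated order agrees with the simple trend.
(C) N (period 2, group 15) vs O (period 2, group 16): the stated order contradicts the simple trend.
(D) Br (period 4, group 17) vs Ga (period 4, group 13): the stated order agrees with the simple trend.
The exception is (C): pairing an electron in O's 2p⁴ costs repulsion energy, so O ionizes more easily than half-filled N (2p³).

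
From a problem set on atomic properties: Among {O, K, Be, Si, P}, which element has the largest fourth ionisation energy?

The fourth ionization energy removes an electron from the +3 ion. For each element: O³⁺ still has 3 valence electrons; K³⁺ is already 2 electrons into the core; Be³⁺ is already 1 electron into the core; Si³⁺ still has 1 valence electron; P³⁺ still has 2 valence electrons.
Usually core removal costs more than valence removal, but here the competition is close: a tightly held n=2 valence electron can cost more to remove than an n=3 core electron, so the actual values have to decide it.
Valence configurations: O³⁺ [He]2s²2p¹, Si³⁺ [Ne]3s¹, P³⁺ [Ne]3s².
The numbers (kJ/mol): O 7469, K 5877, Be 21007, Si 4356, P 4964.
Overall IE_4 order: Si < P < K < O < Be.

Be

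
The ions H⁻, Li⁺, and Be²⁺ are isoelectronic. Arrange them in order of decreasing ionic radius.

All of these have 2 electrons, so size is governed by nuclear charge alone: the more protons, the stronger the pull on the same electron cloud, and the smaller the ion.
Nuclear charges: Be²⁺ (Z=4), Li⁺ (Z=3), H⁻ (Z=1).
Largest to smallest: H⁻ > Li⁺ > Be²⁺.

H⁻ > Li⁺ > Be²⁺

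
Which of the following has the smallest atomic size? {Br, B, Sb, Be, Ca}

Be is in period 2, group 2; B is in period 2, group 13; Ca is in period 4, group 2; Br is in period 4, group 17; Sb is in period 5, group 15.
Moving right in a period, electrons are added to the same shell under a stronger nuclear pull, so atoms get smaller; moving down, a new shell is opened and atoms get larger.
Here both period and group differ, so the two effects have to be weighed against each other.
Be > B: Be lies to the left of B in period 2, so the across-period effect alone puts Be larger.
Br > Be: the two effects oppose for this pair; the down-group effect wins (114 vs 102 pm).
Sb > Br: relative to Br, both the across-period and down-group shifts push Sb's atomic radius up.
Ca > Sb: the two effects oppose for this pair; the across-period effect wins (171 vs 140 pm).
For reference (pm): Be 102, B 85, Ca 171, Br 114, Sb 140.
The smallest atomic size among these belongs to B.

B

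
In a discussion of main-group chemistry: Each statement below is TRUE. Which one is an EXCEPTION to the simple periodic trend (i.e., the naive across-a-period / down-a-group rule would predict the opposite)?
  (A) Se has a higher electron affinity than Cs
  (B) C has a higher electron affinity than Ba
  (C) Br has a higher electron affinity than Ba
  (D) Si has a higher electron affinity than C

(D)

The general trend: electron affinity increases across a period and decreases down a group.
(A) Se (period 4, group 16) vs Cs (period 6, group 1): the stated order agrees with the simple trend.
(B) C (period 2, group 14) vs Ba (period 6, group 2): the stated order agrees with the simple trend.
(C) Br (period 4, group 17) vs Ba (period 6, group 2): the stated order agrees with the simple trend.
(D) Si (period 3, group 14) vs C (period 2, group 14): the stated order contradicts the simple trend.
The exception is (D): Si's larger, more diffuse 3p orbitals accept an added electron slightly more readily than C's compact 2p.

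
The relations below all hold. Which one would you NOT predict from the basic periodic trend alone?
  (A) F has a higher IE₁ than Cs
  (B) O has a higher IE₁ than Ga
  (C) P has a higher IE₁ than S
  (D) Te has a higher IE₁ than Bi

(C)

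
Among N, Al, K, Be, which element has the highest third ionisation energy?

Consider each +2 ion: N²⁺ still has 3 valence electrons; Al²⁺ still has 1 valence electron; K²⁺ is already 1 electron into the core; Be²⁺ is the bare [He] core.
Usually core removal costs more than valence removal, but here the competition is close: a tightly held n=2 valence electron can cost more to remove than an n=3 core electron, so the actual values have to decide it.
Valence configurations: N²⁺ [He]2s²2p¹, Al²⁺ [Ne]3s¹.
The numbers (kJ/mol): N 4578, Al 2745, K 4420, Be 14849.
So the third ionization energies run Al < K < N < Be.

Be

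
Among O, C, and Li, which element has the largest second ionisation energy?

Li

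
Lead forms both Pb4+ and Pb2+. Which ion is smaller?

Both ions have Z = 82 protons, but Pb4+ has lost more electrons, so its remaining electrons feel a larger effective nuclear charge per electron and are pulled in more tightly.
Higher positive charge → smaller ion, so Pb2+ > Pb4+.

Pb4+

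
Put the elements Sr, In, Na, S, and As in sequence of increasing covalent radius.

S, As, In, Na, Sr

Na is in period 3, group 1; S is in period 3, group 16; As is in period 4, group 15; Sr is in period 5, group 2; In is in period 5, group 13.
Across a period the added protons contract the valence shell; down a group each new principal shell makes the atom larger.
Neither a single period nor a single group — weigh both effects.
As > S: relative to S, both the across-period and down-group shifts push As's atomic radius up.
In > As: both effects reinforce here, so In is clearly the larger of the two.
Na > In: the two effects oppose for this pair; the across-period effect wins (155 vs 142 pm).
Sr > Na: the two effects oppose for this pair; the down-group effect wins (185 vs 155 pm).
Tabulated atomic radius (pm): Na 155, S 103, As 121, Sr 185, In 142.
So from smallest to largest: S < As < In < Na < Sr.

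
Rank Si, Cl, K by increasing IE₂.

Si, Cl, K

After 1 electron has been removed, what remains? Si⁺ still has 3 valence electrons; Cl⁺ still has 6 valence electrons; K⁺ is the bare [Ar] core.
Pulling an electron out of a noble-gas core costs far more than removing a remaining valence electron, so K sits at the high end of IE_2.
Valence configurations: Si⁺ [Ne]3s²3p¹, Cl⁺ [Ne]3s²3p⁴.
Approximate IE_2 values (kJ/mol): Si 1577, Cl 2298, K 3052.
Overall IE_2 order: Si < Cl < K.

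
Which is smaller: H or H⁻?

H

Forming H⁻ adds 1 electron to H. More electron–electron repulsion in the same shell, with unchanged nuclear charge, lets the cloud expand.
An anion is larger than its parent atom: H⁻ > H.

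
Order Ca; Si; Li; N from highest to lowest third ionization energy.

Li > Ca > N > Si

Consider each +2 ion: Ca²⁺ is the bare [Ar] core; Si²⁺ still has 2 valence electrons; Li²⁺ is already 1 electron into the core; N²⁺ still has 3 valence electrons.
Breaking into a closed-shell core is much more expensive than removing a leftover valence electron — Ca and Li have the largest IE_3 here.
Valence configurations: Si²⁺ [Ne]3s², N²⁺ [He]2s²2p¹.
Approximate IE_3 values (kJ/mol): Ca 4912, Si 3232, Li 11815, N 4578.
Hence IE_3: Si < N < Ca < Li.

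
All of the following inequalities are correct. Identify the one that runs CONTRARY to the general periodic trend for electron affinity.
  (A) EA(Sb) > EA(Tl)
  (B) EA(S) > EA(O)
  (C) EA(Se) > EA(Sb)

The general trend: electron affinity increases across a period and decreases down a group.
(A) Sb (period 5, group 15) vs Tl (period 6, group 13): the stated order agrees with the simple trend.
(B) S (period 3, group 16) vs O (period 2, group 16): the stated order contradicts the simple trend.
(C) Se (period 4, group 16) vs Sb (period 5, group 15): the stated order agrees with the simple trend.
The exception is (B): the compact 2p subshell of O repels the added electron more than S's larger 3p does.

(B)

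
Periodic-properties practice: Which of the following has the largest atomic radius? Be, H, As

As

H is in period 1, group 1; Be is in period 2, group 2; As is in period 4, group 15.
Radius decreases left→right (rising Z_eff, same n) and increases top→bottom (higher n).
These span different periods and groups, so the two trends combine.
Be > H: the two effects oppose for this pair; the down-group effect wins (102 vs 32 pm).
As > Be: period and group pull opposite ways; the down-group shift dominates (121 vs 102 pm).
Tabulated atomic radius (pm): H 32, Be 102, As 121.
The largest atomic radius among these belongs to As.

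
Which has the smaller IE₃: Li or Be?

IE_3 is the cost of taking one more electron from the +2 cation: Li²⁺ is already 1 electron into the core; Be²⁺ is the bare [He] core.
All of these are removing an electron from a noble-gas core or deeper; the smaller core (lower principal quantum number) is held far more tightly, and within a period the higher nuclear charge binds the same core more tightly.
Approximate IE_3 values (kJ/mol): Li 11815, Be 14849.
Overall IE_3 order: Li < Be.

Li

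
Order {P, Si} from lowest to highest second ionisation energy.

Consider each +1 ion: P⁺ still has 4 valence electrons; Si⁺ still has 3 valence electrons.
All are still removing valence electrons, so compare the +1 ions as you would atoms: IE_2 generally rises across a period (higher Z_eff) and falls down a group (larger shell), subject to the usual subshell exceptions.
Valence configurations: P⁺ [Ne]3s²3p², Si⁺ [Ne]3s²3p¹.
Tabulated IE_2 (kJ/mol): P 1907, Si 1577.
So the second ionization energies run Si < P.

Si, P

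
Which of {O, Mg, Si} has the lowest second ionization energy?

Mg

Consider each +1 ion: O⁺ still has 5 valence electrons; Mg⁺ still has 1 valence electron; Si⁺ still has 3 valence electrons.
All are still removing valence electrons, so compare the +1 ions as you would atoms: IE_2 generally rises across a period (higher Z_eff) and falls down a group (larger shell), subject to the usual subshell exceptions.
Valence configurations: O⁺ [He]2s²2p³, Mg⁺ [Ne]3s¹, Si⁺ [Ne]3s²3p¹.
Approximate IE_2 values (kJ/mol): O 3388, Mg 1451, Si 1577.
Hence IE_2: Mg < Si < O.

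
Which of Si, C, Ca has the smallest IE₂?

Ca

Consider each +1 ion: Si⁺ still has 3 valence electrons; C⁺ still has 3 valence electrons; Ca⁺ still has 1 valence electron.
All are still removing valence electrons, so compare the +1 ions as you would atoms: IE_2 generally rises across a period (higher Z_eff) and falls down a group (larger shell), subject to the usual subshell exceptions.
Valence configurations: Si⁺ [Ne]3s²3p¹, C⁺ [He]2s²2p¹, Ca⁺ [Ar]4s¹.
Approximate IE_2 values (kJ/mol): Si 1577, C 2353, Ca 1145.
So the second ionization energies run Ca < Si < C.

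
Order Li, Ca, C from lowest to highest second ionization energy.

After 1 electron has been removed, what remains? Li⁺ is the bare [He] core; Ca⁺ still has 1 valence electron; C⁺ still has 3 valence electrons.
Core electrons are held far more tightly than valence electrons, so Li tops the IE_2 order.
Valence configurations: Ca⁺ [Ar]4s¹, C⁺ [He]2s²2p¹.
The numbers (kJ/mol): Li 7298, Ca 1145, C 2353.
Putting it together, IE_2: Ca < C < Li.

Ca, C, Li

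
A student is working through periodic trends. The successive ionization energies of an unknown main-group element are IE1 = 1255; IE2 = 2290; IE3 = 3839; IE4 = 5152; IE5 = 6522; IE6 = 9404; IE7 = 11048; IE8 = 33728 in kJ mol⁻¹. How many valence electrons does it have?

7

Look for the largest jump between consecutive ionization energies: IE8/IE7 ≈ 3.1, far larger than any earlier ratio.
That jump marks the point where a core electron is being removed. So the atom has 7 valence electrons.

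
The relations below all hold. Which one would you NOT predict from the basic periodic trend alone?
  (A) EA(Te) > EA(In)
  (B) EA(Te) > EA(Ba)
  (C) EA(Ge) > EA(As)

The general trend: electron affinity increases across a period and decreases down a group.
(A) Te (period 5, group 16) vs In (period 5, group 13): the stated order agrees with the simple trend.
(B) Te (period 5, group 16) vs Ba (period 6, group 2): the stated order agrees with the simple trend.
(C) Ge (period 4, group 14) vs As (period 4, group 15): the stated order contradicts the simple trend.
The exception is (C): adding an electron to As's half-filled 4p³ is unfavourable, so Ge (4p²) has the more exothermic EA.

(C)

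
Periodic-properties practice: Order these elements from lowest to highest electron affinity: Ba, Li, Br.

Ba < Li < Br

Li is in period 2, group 1; Br is in period 4, group 17; Ba is in period 6, group 2.
Atoms with high Z_eff and room in the valence shell (especially the halogens) have the most exothermic electron affinities.
Neither a single period nor a single group — weigh both effects.
Li > Ba: period and group pull opposite ways; the down-group shift dominates (60 vs 14 kJ/mol).
Br > Li: period and group pull opposite ways; the across-period shift dominates (325 vs 60 kJ/mol).
Approximate values (kJ/mol): Li 60, Br 325, Ba 14.
So from lowest to highest: Ba < Li < Br.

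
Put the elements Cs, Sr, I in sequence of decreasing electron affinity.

I > Cs > Sr

Sr is in period 5, group 2; I is in period 5, group 17; Cs is in period 6, group 1.
EA tends to increase across a period and decrease down a group, though the pattern is less regular than for IE or radius.
These span different periods and groups, so the two trends combine.
Cs > Sr: this pair runs against the simple trend — see the exception note.
I > Cs: relative to Cs, both the across-period and down-group shifts push I's electron affinity up.
Note the exception: Cs has a higher electron affinity than Sr, contrary to the simple trend — adding an electron to Sr (ns²) has to open a new, higher-energy np subshell, which is unfavourable.
For reference (kJ/mol): Sr 5, I 295, Cs 46.
So from highest to lowest: I > Cs > Sr.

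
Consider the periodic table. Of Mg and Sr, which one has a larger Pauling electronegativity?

EN rises left→right (higher Z_eff, smaller atoms) and falls top→bottom (larger, more shielded atoms).
All are in group 2, so electronegativity increases up the group.
So Mg has the larger Pauling electronegativity (Mg > Sr).

Mg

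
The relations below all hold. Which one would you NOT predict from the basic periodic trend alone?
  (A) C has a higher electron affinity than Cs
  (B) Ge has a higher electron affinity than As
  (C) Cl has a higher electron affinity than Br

(B)

The general trend: electron affinity increases across a period and decreases down a group.
(A) C (period 2, group 14) vs Cs (period 6, group 1): the stated order agrees with the simple trend.
(B) Ge (period 4, group 14) vs As (period 4, group 15): the stated order contradicts the simple trend.
(C) Cl (period 3, group 17) vs Br (period 4, group 17): the stated order agrees with the simple trend.
The exception is (B): adding an electron to As's half-filled 4p³ is unfavourable, so Ge (4p²) has the more exothermic EA.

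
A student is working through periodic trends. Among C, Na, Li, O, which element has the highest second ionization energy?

Li

Consider each +1 ion: C⁺ still has 3 valence electrons; Na⁺ is the bare [Ne] core; Li⁺ is the bare [He] core; O⁺ still has 5 valence electrons.
Core electrons are held far more tightly than valence electrons, so Na and Li top the IE_2 order.
Valence configurations: C⁺ [He]2s²2p¹, O⁺ [He]2s²2p³.
Approximate IE_2 values (kJ/mol): C 2353, Na 4562, Li 7298, O 3388.
So the second ionization energies run C < O < Na < Li.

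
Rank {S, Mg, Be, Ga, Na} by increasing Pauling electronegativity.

Na < Mg < Be < Ga < S

Electronegativity increases across a period and decreases down a group, tracking effective nuclear charge and atomic size.
Here both period and group differ, so the two effects have to be weighed against each other.
Mg > Na: Mg lies to the right of Na in period 3, so the across-period effect alone puts Mg higher.
Be > Mg: they share group 2; the group trend gives Be the larger value.
Ga > Be: period and group pull opposite ways; the across-period shift dominates (1.81 vs 1.57).
S > Ga: relative to Ga, both the across-period and down-group shifts push S's electronegativity up.
For reference (Pauling): Be 1.57, Na 0.93, Mg 1.31, S 2.58, Ga 1.81.
So from lowest to highest: Na < Mg < Be < Ga < S.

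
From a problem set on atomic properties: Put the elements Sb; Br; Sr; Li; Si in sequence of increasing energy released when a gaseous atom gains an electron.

Sr < Li < Sb < Si < Br

Li is in period 2, group 1; Si is in period 3, group 14; Br is in period 4, group 17; Sr is in period 5, group 2; Sb is in period 5, group 15.
Adding an electron releases more energy for atoms nearer the top right (short of the noble gases).
Here both period and group differ, so the two effects have to be weighed against each other.
Li > Sr: the two effects oppose for this pair; the down-group effect wins (60 vs 5 kJ/mol).
Sb > Li: period and group pull opposite ways; the across-period shift dominates (103 vs 60 kJ/mol).
Si > Sb: period and group pull opposite ways; the down-group shift dominates (134 vs 103 kJ/mol).
Br > Si: period and group pull opposite ways; the across-period shift dominates (325 vs 134 kJ/mol).
For reference (kJ/mol): Li 60, Si 134, Br 325, Sr 5, Sb 103.
So from lowest to highest: Sr < Li < Sb < Si < Br.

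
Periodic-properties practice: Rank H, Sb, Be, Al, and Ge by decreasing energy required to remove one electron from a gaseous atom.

H > Be > Sb > Ge > Al

H is in period 1, group 1; Be is in period 2, group 2; Al is in period 3, group 13; Ge is in period 4, group 14; Sb is in period 5, group 15.
First ionization energy rises across a period (greater Z_eff holds electrons more tightly) and falls down a group (valence electrons are farther from the nucleus).
A diagonal step moves right (one effect) and down (the opposite effect) at once.
Ge > Al: the two effects oppose for this pair; the across-period effect wins (762 vs 578 kJ/mol).
Sb > Ge: period and group pull opposite ways; the across-period shift dominates (831 vs 762 kJ/mol).
Be > Sb: period and group pull opposite ways; the down-group shift dominates (900 vs 831 kJ/mol).
H > Be: the two effects oppose for this pair; the down-group effect wins (1312 vs 900 kJ/mol).
For reference (kJ/mol): H 1312, Be 900, Al 578, Ge 762, Sb 831.
So from highest to lowest: H > Be > Sb > Ge > Al.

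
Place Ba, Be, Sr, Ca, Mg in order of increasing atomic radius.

Atomic radius shrinks across a period as nuclear charge pulls the same shell inward, and grows down a group as new shells are added.
All are in group 2, so atomic radius increases down the group.
So from smallest to largest: Be < Mg < Ca < Sr < Ba.

Be < Mg < Ca < Sr < Ba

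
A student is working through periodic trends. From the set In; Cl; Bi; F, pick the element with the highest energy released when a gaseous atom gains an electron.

Cl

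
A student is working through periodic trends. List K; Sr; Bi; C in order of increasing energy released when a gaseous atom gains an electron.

Sr < K < Bi < C

C is in period 2, group 14; K is in period 4, group 1; Sr is in period 5, group 2; Bi is in period 6, group 15.
EA tends to increase across a period and decrease down a group, though the pattern is less regular than for IE or radius.
Neither a single period nor a single group — weigh both effects.
K > Sr: the two effects oppose for this pair; the down-group effect wins (48 vs 5 kJ/mol).
Bi > K: period and group pull opposite ways; the across-period shift dominates (91 vs 48 kJ/mol).
C > Bi: period and group pull opposite ways; the down-group shift dominates (122 vs 91 kJ/mol).
Tabulated electron affinity (kJ/mol): C 122, K 48, Sr 5, Bi 91.
So from lowest to highest: Sr < K < Bi < C.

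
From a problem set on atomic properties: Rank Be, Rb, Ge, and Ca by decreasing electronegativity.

Ge, Be, Ca, Rb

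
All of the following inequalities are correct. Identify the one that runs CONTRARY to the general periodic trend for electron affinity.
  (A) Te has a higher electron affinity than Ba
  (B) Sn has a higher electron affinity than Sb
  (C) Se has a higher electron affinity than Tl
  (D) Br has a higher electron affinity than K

The general trend: electron affinity increases across a period and decreases down a group.
(A) Te (period 5, group 16) vs Ba (period 6, group 2): the stated order agrees with the simple trend.
(B) Sn (period 5, group 14) vs Sb (period 5, group 15): the stated order contradicts the simple trend.
(C) Se (period 4, group 16) vs Tl (period 6, group 13): the stated order agrees with the simple trend.
(D) Br (period 4, group 17) vs K (period 4, group 1): the stated order agrees with the simple trend.
The exception is (B): adding an electron to Sb's half-filled 5p³ is unfavourable, so Sn has the more exothermic EA.

(B)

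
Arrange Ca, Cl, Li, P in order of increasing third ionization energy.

P < Cl < Ca < Li

The third ionization energy removes an electron from the +2 ion. For each element: Ca²⁺ is the bare [Ar] core; Cl²⁺ still has 5 valence electrons; Li²⁺ is already 1 electron into the core; P²⁺ still has 3 valence electrons.
Core electrons are held far more tightly than valence electrons, so Ca and Li top the IE_3 order.
Valence configurations: Cl²⁺ [Ne]3s²3p³, P²⁺ [Ne]3s²3p¹.
Approximate IE_3 values (kJ/mol): Ca 4912, Cl 3822, Li 11815, P 2914.
Hence IE_3: P < Cl < Ca < Li.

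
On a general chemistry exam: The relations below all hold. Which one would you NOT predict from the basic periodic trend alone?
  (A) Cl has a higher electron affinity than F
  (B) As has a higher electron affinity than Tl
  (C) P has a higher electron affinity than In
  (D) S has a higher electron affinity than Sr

The general trend: electron affinity increases across a period and decreases down a group.
(A) Cl (period 3, group 17) vs F (period 2, group 17): the stated order contradicts the simple trend.
(B) As (period 4, group 15) vs Tl (period 6, group 13): the stated order agrees with the simple trend.
(C) P (period 3, group 15) vs In (period 5, group 13): the stated order agrees with the simple trend.
(D) S (period 3, group 16) vs Sr (period 5, group 2): the stated order agrees with the simple trend.
The exception is (A): F's small 2p subshell makes the incoming electron feel strong e⁻–e⁻ repulsion, so Cl actually releases more energy on gaining an electron.

(A)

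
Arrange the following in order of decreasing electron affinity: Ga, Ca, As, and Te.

Ca is in period 4, group 2; Ga is in period 4, group 13; As is in period 4, group 15; Te is in period 5, group 16.
Electron affinity generally becomes more exothermic across a period toward the halogens and less exothermic down a group.
These span different periods and groups, so the two trends combine.
Ga > Ca: Ga lies to the right of Ca in period 4, so the across-period effect alone puts Ga higher.
As > Ga: As lies to the right of Ga in period 4, so the across-period effect alone puts As higher.
Te > As: the two effects oppose for this pair; the across-period effect wins (190 vs 78 kJ/mol).
For reference (kJ/mol): Ca 2, Ga 29, As 78, Te 190.
So from highest to lowest: Te > As > Ga > Ca.

Te > As > Ga > Ca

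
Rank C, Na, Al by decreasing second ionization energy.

Na > C > Al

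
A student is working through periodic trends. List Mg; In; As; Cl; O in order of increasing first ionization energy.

O is in period 2, group 16; Mg is in period 3, group 2; Cl is in period 3, group 17; As is in period 4, group 15; In is in period 5, group 13.
First ionization energy rises across a period (greater Z_eff holds electrons more tightly) and falls down a group (valence electrons are farther from the nucleus).
Here both period and group differ, so the two effects have to be weighed against each other.
Mg > In: the two effects oppose for this pair; the down-group effect wins (738 vs 558 kJ/mol).
As > Mg: the two effects oppose for this pair; the across-period effect wins (947 vs 738 kJ/mol).
Cl > As: both effects reinforce here, so Cl is clearly the higher of the two.
O > Cl: the two effects oppose for this pair; the down-group effect wins (1314 vs 1251 kJ/mol).
Tabulated first ionization energy (kJ/mol): O 1314, Mg 738, Cl 1251, As 947, In 558.
So from lowest to highest: In < Mg < As < Cl < O.

In, Mg, As, Cl, O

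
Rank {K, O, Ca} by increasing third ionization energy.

K < Ca < O

Consider each +2 ion: K²⁺ is already 1 electron into the core; O²⁺ still has 4 valence electrons; Ca²⁺ is the bare [Ar] core.
Usually core removal costs more than valence removal, but here the competition is close: a tightly held n=2 valence electron can cost more to remove than an n=3 core electron, so the actual values have to decide it.
Approximate IE_3 values (kJ/mol): K 4420, O 5300, Ca 4912.
So the third ionization energies run K < Ca < O.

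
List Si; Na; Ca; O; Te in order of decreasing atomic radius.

Ca > Na > Te > Si > O

O is in period 2, group 16; Na is in period 3, group 1; Si is in period 3, group 14; Ca is in period 4, group 2; Te is in period 5, group 16.
Across a period the added protons contract the valence shell; down a group each new principal shell makes the atom larger.
Neither a single period nor a single group — weigh both effects.
Si > O: both effects reinforce here, so Si is clearly the larger of the two.
Te > Si: the two effects oppose for this pair; the down-group effect wins (136 vs 116 pm).
Na > Te: the two effects oppose for this pair; the across-period effect wins (155 vs 136 pm).
Ca > Na: period and group pull opposite ways; the down-group shift dominates (171 vs 155 pm).
Tabulated atomic radius (pm): O 63, Na 155, Si 116, Ca 171, Te 136.
So from largest to smallest: Ca > Na > Te > Si > O.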